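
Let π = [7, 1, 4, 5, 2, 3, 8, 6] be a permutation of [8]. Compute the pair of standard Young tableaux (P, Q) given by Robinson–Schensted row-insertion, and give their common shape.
P = [1, 2, 3, 6] / [4, 5, 8] / [7];  Q = [1, 3, 4, 7] / [2, 6, 8] / [5];  common shape = (4, 3, 1)

Row-insert the values π_1, π_2, … into P one at a time, bumping the leftmost entry strictly greater than the inserted value down to the next row. The recording tableau Q records, in position (i, j), the step at which that cell was added to P.
  Insert 7 (step 1): P = [7];  Q = [1]
  Insert 1 (step 2): P = [1] / [7];  Q = [1] / [2]
  Insert 4 (step 3): P = [1, 4] / [7];  Q = [1, 3] / [2]
  Insert 5 (step 4): P = [1, 4, 5] / [7];  Q = [1, 3, 4] / [2]
  Insert 2 (step 5): P = [1, 2, 5] / [4] / [7];  Q = [1, 3, 4] / [2] / [5]
  Insert 3 (step 6): P = [1, 2, 3] / [4, 5] / [7];  Q = [1, 3, 4] / [2, 6] / [5]
  Insert 8 (step 7): P = [1, 2, 3, 8] / [4, 5] / [7];  Q = [1, 3, 4, 7] / [2, 6] / [5]
  Insert 6 (step 8): P = [1, 2, 3, 6] / [4, 5, 8] / [7];  Q = [1, 3, 4, 7] / [2, 6, 8] / [5]
Final shape: (4, 3, 1).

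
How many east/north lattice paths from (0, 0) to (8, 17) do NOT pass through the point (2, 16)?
Number of paths = 1080504

Total paths from (0, 0) to (8, 17): C(25, 8) = 1081575. Paths through (2, 16): (paths (0, 0) → (2, 16)) × (paths (2, 16) → (8, 17)) = C(18, 2) · C(7, 6) = 153 · 7 = 1071. Avoidance count = 1081575 − 1071 = 1080504.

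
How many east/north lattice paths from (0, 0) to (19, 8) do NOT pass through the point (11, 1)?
Number of paths = 2142855

Total paths from (0, 0) to (19, 8): C(27, 19) = 2220075. Paths through (11, 1): (paths (0, 0) → (11, 1)) × (paths (11, 1) → (19, 8)) = C(12, 11) · C(15, 8) = 12 · 6435 = 77220. Avoidance count = 2220075 − 77220 = 2142855.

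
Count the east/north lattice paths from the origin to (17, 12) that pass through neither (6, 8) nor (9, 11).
Number of paths = 46825740

Inclusion–exclusion. Total paths: C(29, 17) = 51895935. Through P₁: C(14, 6)·C(15, 11) = 4099095. Through P₂: C(20, 9)·C(9, 8) = 1511640. Since P₁ is strictly southwest of P₂, a monotone path through both must visit P₁ then P₂; paths through both = C(14, 6)·C(6, 3)·C(9, 8) = 540540. Avoid both = 51895935 − 4099095 − 1511640 + 540540 = 46825740.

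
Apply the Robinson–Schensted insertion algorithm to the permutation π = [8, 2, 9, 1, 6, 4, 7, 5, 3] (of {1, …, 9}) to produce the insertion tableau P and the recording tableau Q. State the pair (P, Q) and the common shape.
P = [1, 3, 5] / [2, 4, 7] / [6, 9] / [8];  Q = [1, 3, 7] / [2, 5, 8] / [4, 6] / [9];  common shape = (3, 3, 2, 1)

Row-insert the values π_1, π_2, … into P one at a time, bumping the leftmost entry strictly greater than the inserted value down to the next row. The recording tableau Q records, in position (i, j), the step at which that cell was added to P.
  Insert 8 (step 1): P = [8];  Q = [1]
  Insert 2 (step 2): P = [2] / [8];  Q = [1] / [2]
  Insert 9 (step 3): P = [2, 9] / [8];  Q = [1, 3] / [2]
  Insert 1 (step 4): P = [1, 9] / [2] / [8];  Q = [1, 3] / [2] / [4]
  Insert 6 (step 5): P = [1, 6] / [2, 9] / [8];  Q = [1, 3] / [2, 5] / [4]
  Insert 4 (step 6): P = [1, 4] / [2, 6] / [8, 9];  Q = [1, 3] / [2, 5] / [4, 6]
  Insert 7 (step 7): P = [1, 4, 7] / [2, 6] / [8, 9];  Q = [1, 3, 7] / [2, 5] / [4, 6]
  Insert 5 (step 8): P = [1, 4, 5] / [2, 6, 7] / [8, 9];  Q = [1, 3, 7] / [2, 5, 8] / [4, 6]
  Insert 3 (step 9): P = [1, 3, 5] / [2, 4, 7] / [6, 9] / [8];  Q = [1, 3, 7] / [2, 5, 8] / [4, 6] / [9]
Final shape: (3, 3, 2, 1).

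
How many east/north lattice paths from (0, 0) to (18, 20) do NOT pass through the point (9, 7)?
Number of paths = 27887515810

Total paths from (0, 0) to (18, 20): C(38, 18) = 33578000610. Paths through (9, 7): (paths (0, 0) → (9, 7)) × (paths (9, 7) → (18, 20)) = C(16, 9) · C(22, 9) = 11440 · 497420 = 5690484800. Avoidance count = 33578000610 − 5690484800 = 27887515810.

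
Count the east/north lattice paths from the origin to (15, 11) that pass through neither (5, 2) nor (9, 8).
Number of paths = 4114622

Inclusion–exclusion. Total paths: C(26, 15) = 7726160. Through P₁: C(7, 5)·C(19, 10) = 1939938. Through P₂: C(17, 9)·C(9, 6) = 2042040. Since P₁ is strictly southwest of P₂, a monotone path through both must visit P₁ then P₂; paths through both = C(7, 5)·C(10, 4)·C(9, 6) = 370440. Avoid both = 7726160 − 1939938 − 2042040 + 370440 = 4114622.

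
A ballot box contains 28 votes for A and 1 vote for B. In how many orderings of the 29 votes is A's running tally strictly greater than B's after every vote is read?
Strict-lead orderings = 27

Total orderings of the 29 votes with 28 for A: C(29, 28) = 29. By the Bertrand ballot formula (Cycle Lemma / reflection principle), the number of orderings in which A is strictly ahead of B throughout is (p − q)/(p + q) · C(p + q, p) = (28 − 1)/(28 + 1) · 29 = 27.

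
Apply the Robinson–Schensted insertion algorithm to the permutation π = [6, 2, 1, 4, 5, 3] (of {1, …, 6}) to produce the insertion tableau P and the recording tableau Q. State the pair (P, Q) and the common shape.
P = [1, 3, 5] / [2, 4] / [6];  Q = [1, 4, 5] / [2, 6] / [3];  common shape = (3, 2, 1)

Row-insert the values π_1, π_2, … into P one at a time, bumping the leftmost entry strictly greater than the inserted value down to the next row. The recording tableau Q records, in position (i, j), the step at which that cell was added to P.
  Insert 6 (step 1): P = [6];  Q = [1]
  Insert 2 (step 2): P = [2] / [6];  Q = [1] / [2]
  Insert 1 (step 3): P = [1] / [2] / [6];  Q = [1] / [2] / [3]
  Insert 4 (step 4): P = [1, 4] / [2] / [6];  Q = [1, 4] / [2] / [3]
  Insert 5 (step 5): P = [1, 4, 5] / [2] / [6];  Q = [1, 4, 5] / [2] / [3]
  Insert 3 (step 6): P = [1, 3, 5] / [2, 4] / [6];  Q = [1, 4, 5] / [2, 6] / [3]
Final shape: (3, 2, 1).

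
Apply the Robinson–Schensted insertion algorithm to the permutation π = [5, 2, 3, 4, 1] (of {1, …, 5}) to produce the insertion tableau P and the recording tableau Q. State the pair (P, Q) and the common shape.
P = [1, 3, 4] / [2] / [5];  Q = [1, 3, 4] / [2] / [5];  common shape = (3, 1, 1)

Row-insert the values π_1, π_2, … into P one at a time, bumping the leftmost entry strictly greater than the inserted value down to the next row. The recording tableau Q records, in position (i, j), the step at which that cell was added to P.
  Insert 5 (step 1): P = [5];  Q = [1]
  Insert 2 (step 2): P = [2] / [5];  Q = [1] / [2]
  Insert 3 (step 3): P = [2, 3] / [5];  Q = [1, 3] / [2]
  Insert 4 (step 4): P = [2, 3, 4] / [5];  Q = [1, 3, 4] / [2]
  Insert 1 (step 5): P = [1, 3, 4] / [2] / [5];  Q = [1, 3, 4] / [2] / [5]
Final shape: (3, 1, 1).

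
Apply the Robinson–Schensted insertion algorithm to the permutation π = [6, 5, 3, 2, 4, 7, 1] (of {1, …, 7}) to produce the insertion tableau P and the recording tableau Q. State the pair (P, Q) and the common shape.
P = [1, 4, 7] / [2] / [3] / [5] / [6];  Q = [1, 5, 6] / [2] / [3] / [4] / [7];  common shape = (3, 1, 1, 1, 1)

Row-insert the values π_1, π_2, … into P one at a time, bumping the leftmost entry strictly greater than the inserted value down to the next row. The recording tableau Q records, in position (i, j), the step at which that cell was added to P.
  Insert 6 (step 1): P = [6];  Q = [1]
  Insert 5 (step 2): P = [5] / [6];  Q = [1] / [2]
  Insert 3 (step 3): P = [3] / [5] / [6];  Q = [1] / [2] / [3]
  Insert 2 (step 4): P = [2] / [3] / [5] / [6];  Q = [1] / [2] / [3] / [4]
  Insert 4 (step 5): P = [2, 4] / [3] / [5] / [6];  Q = [1, 5] / [2] / [3] / [4]
  Insert 7 (step 6): P = [2, 4, 7] / [3] / [5] / [6];  Q = [1, 5, 6] / [2] / [3] / [4]
  Insert 1 (step 7): P = [1, 4, 7] / [2] / [3] / [5] / [6];  Q = [1, 5, 6] / [2] / [3] / [4] / [7]
Final shape: (3, 1, 1, 1, 1).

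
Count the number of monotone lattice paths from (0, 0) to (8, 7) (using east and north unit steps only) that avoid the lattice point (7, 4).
Number of paths = 5115

Total paths from (0, 0) to (8, 7): C(15, 8) = 6435. Paths through (7, 4): (paths (0, 0) → (7, 4)) × (paths (7, 4) → (8, 7)) = C(11, 7) · C(4, 1) = 330 · 4 = 1320. Avoidance count = 6435 − 1320 = 5115.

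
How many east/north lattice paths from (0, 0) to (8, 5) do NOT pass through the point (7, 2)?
Number of paths = 1143

Total paths from (0, 0) to (8, 5): C(13, 8) = 1287. Paths through (7, 2): (paths (0, 0) → (7, 2)) × (paths (7, 2) → (8, 5)) = C(9, 7) · C(4, 1) = 36 · 4 = 144. Avoidance count = 1287 − 144 = 1143.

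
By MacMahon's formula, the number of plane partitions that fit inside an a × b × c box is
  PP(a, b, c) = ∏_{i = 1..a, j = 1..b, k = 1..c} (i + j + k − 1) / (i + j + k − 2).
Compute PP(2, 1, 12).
PP(2, 1, 12) = 91

Evaluate the triple product over i = 1..2, j = 1..1, k = 1..12. The factors are (2/1) · (3/2) · (4/3) · (5/4) · (6/5) · (7/6) · (8/7) · (9/8) · … (24 factors total). The numerators and denominators telescope so the product is an integer; carrying out the multiplication exactly gives PP(2, 1, 12) = 91.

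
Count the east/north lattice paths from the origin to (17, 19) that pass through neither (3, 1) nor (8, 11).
Number of paths = 5166367500

Inclusion–exclusion. Total paths: C(36, 17) = 8597496600. Through P₁: C(4, 3)·C(32, 14) = 1885742400. Through P₂: C(19, 8)·C(17, 9) = 1837398420. Since P₁ is strictly southwest of P₂, a monotone path through both must visit P₁ then P₂; paths through both = C(4, 3)·C(15, 5)·C(17, 9) = 292011720. Avoid both = 8597496600 − 1885742400 − 1837398420 + 292011720 = 5166367500.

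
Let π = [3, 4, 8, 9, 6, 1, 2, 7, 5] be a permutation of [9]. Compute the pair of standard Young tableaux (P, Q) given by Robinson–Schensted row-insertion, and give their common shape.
P = [1, 2, 5, 7] / [3, 4, 6] / [8, 9];  Q = [1, 2, 3, 4] / [5, 7, 8] / [6, 9];  common shape = (4, 3, 2)

Row-insert the values π_1, π_2, … into P one at a time, bumping the leftmost entry strictly greater than the inserted value down to the next row. The recording tableau Q records, in position (i, j), the step at which that cell was added to P.
  Insert 3 (step 1): P = [3];  Q = [1]
  Insert 4 (step 2): P = [3, 4];  Q = [1, 2]
  Insert 8 (step 3): P = [3, 4, 8];  Q = [1, 2, 3]
  Insert 9 (step 4): P = [3, 4, 8, 9];  Q = [1, 2, 3, 4]
  Insert 6 (step 5): P = [3, 4, 6, 9] / [8];  Q = [1, 2, 3, 4] / [5]
  Insert 1 (step 6): P = [1, 4, 6, 9] / [3] / [8];  Q = [1, 2, 3, 4] / [5] / [6]
  Insert 2 (step 7): P = [1, 2, 6, 9] / [3, 4] / [8];  Q = [1, 2, 3, 4] / [5, 7] / [6]
  Insert 7 (step 8): P = [1, 2, 6, 7] / [3, 4, 9] / [8];  Q = [1, 2, 3, 4] / [5, 7, 8] / [6]
  Insert 5 (step 9): P = [1, 2, 5, 7] / [3, 4, 6] / [8, 9];  Q = [1, 2, 3, 4] / [5, 7, 8] / [6, 9]
Final shape: (4, 3, 2).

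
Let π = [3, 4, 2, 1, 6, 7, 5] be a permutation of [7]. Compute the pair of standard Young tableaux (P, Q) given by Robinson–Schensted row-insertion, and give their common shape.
P = [1, 4, 5, 7] / [2, 6] / [3];  Q = [1, 2, 5, 6] / [3, 7] / [4];  common shape = (4, 2, 1)

Row-insert the values π_1, π_2, … into P one at a time, bumping the leftmost entry strictly greater than the inserted value down to the next row. The recording tableau Q records, in position (i, j), the step at which that cell was added to P.
  Insert 3 (step 1): P = [3];  Q = [1]
  Insert 4 (step 2): P = [3, 4];  Q = [1, 2]
  Insert 2 (step 3): P = [2, 4] / [3];  Q = [1, 2] / [3]
  Insert 1 (step 4): P = [1, 4] / [2] / [3];  Q = [1, 2] / [3] / [4]
  Insert 6 (step 5): P = [1, 4, 6] / [2] / [3];  Q = [1, 2, 5] / [3] / [4]
  Insert 7 (step 6): P = [1, 4, 6, 7] / [2] / [3];  Q = [1, 2, 5, 6] / [3] / [4]
  Insert 5 (step 7): P = [1, 4, 5, 7] / [2, 6] / [3];  Q = [1, 2, 5, 6] / [3, 7] / [4]
Final shape: (4, 2, 1).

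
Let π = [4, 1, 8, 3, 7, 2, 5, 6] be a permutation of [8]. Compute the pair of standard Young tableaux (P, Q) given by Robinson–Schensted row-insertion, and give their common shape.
P = [1, 2, 5, 6] / [3, 7] / [4, 8];  Q = [1, 3, 5, 8] / [2, 4] / [6, 7];  common shape = (4, 2, 2)

Row-insert the values π_1, π_2, … into P one at a time, bumping the leftmost entry strictly greater than the inserted value down to the next row. The recording tableau Q records, in position (i, j), the step at which that cell was added to P.
  Insert 4 (step 1): P = [4];  Q = [1]
  Insert 1 (step 2): P = [1] / [4];  Q = [1] / [2]
  Insert 8 (step 3): P = [1, 8] / [4];  Q = [1, 3] / [2]
  Insert 3 (step 4): P = [1, 3] / [4, 8];  Q = [1, 3] / [2, 4]
  Insert 7 (step 5): P = [1, 3, 7] / [4, 8];  Q = [1, 3, 5] / [2, 4]
  Insert 2 (step 6): P = [1, 2, 7] / [3, 8] / [4];  Q = [1, 3, 5] / [2, 4] / [6]
  Insert 5 (step 7): P = [1, 2, 5] / [3, 7] / [4, 8];  Q = [1, 3, 5] / [2, 4] / [6, 7]
  Insert 6 (step 8): P = [1, 2, 5, 6] / [3, 7] / [4, 8];  Q = [1, 3, 5, 8] / [2, 4] / [6, 7]
Final shape: (4, 2, 2).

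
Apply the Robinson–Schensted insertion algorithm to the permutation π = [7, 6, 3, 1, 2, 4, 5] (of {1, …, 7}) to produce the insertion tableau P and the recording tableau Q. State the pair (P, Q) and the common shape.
P = [1, 2, 4, 5] / [3] / [6] / [7];  Q = [1, 5, 6, 7] / [2] / [3] / [4];  common shape = (4, 1, 1, 1)

Row-insert the values π_1, π_2, … into P one at a time, bumping the leftmost entry strictly greater than the inserted value down to the next row. The recording tableau Q records, in position (i, j), the step at which that cell was added to P.
  Insert 7 (step 1): P = [7];  Q = [1]
  Insert 6 (step 2): P = [6] / [7];  Q = [1] / [2]
  Insert 3 (step 3): P = [3] / [6] / [7];  Q = [1] / [2] / [3]
  Insert 1 (step 4): P = [1] / [3] / [6] / [7];  Q = [1] / [2] / [3] / [4]
  Insert 2 (step 5): P = [1, 2] / [3] / [6] / [7];  Q = [1, 5] / [2] / [3] / [4]
  Insert 4 (step 6): P = [1, 2, 4] / [3] / [6] / [7];  Q = [1, 5, 6] / [2] / [3] / [4]
  Insert 5 (step 7): P = [1, 2, 4, 5] / [3] / [6] / [7];  Q = [1, 5, 6, 7] / [2] / [3] / [4]
Final shape: (4, 1, 1, 1).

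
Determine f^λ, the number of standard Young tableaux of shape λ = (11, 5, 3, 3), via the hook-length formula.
# SYT of shape (11, 5, 3, 3) = 164148600

Hook-length formula: f^λ = n! / Π hook(c), product over all cells c of the Young diagram. For λ = (11, 5, 3, 3), n = 22 boxes. Hook lengths by row (left-to-right, top-to-bottom): [14, 13, 12, 9, 8, 6, 5, 4, 3, 2, 1]; [7, 6, 5, 2, 1]; [4, 3, 2]; [3, 2, 1]. Product of hooks = 6847458508800. So f^λ = 22! / 6847458508800 = 1124000727777607680000 / 6847458508800 = 164148600.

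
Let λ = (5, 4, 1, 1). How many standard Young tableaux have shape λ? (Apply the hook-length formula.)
# SYT of shape (5, 4, 1, 1) = 1155

Hook-length formula: f^λ = n! / Π hook(c), product over all cells c of the Young diagram. For λ = (5, 4, 1, 1), n = 11 boxes. Hook lengths by row (left-to-right, top-to-bottom): [8, 5, 4, 3, 1]; [6, 3, 2, 1]; [2]; [1]. Product of hooks = 34560. So f^λ = 11! / 34560 = 39916800 / 34560 = 1155.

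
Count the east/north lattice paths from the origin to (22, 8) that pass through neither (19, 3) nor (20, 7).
Number of paths = 3125695

Inclusion–exclusion. Total paths: C(30, 22) = 5852925. Through P₁: C(22, 19)·C(8, 3) = 86240. Through P₂: C(27, 20)·C(3, 2) = 2664090. Since P₁ is strictly southwest of P₂, a monotone path through both must visit P₁ then P₂; paths through both = C(22, 19)·C(5, 1)·C(3, 2) = 23100. Avoid both = 5852925 − 86240 − 2664090 + 23100 = 3125695.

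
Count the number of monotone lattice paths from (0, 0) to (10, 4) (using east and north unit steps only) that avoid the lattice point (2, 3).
Number of paths = 911

Total paths from (0, 0) to (10, 4): C(14, 10) = 1001. Paths through (2, 3): (paths (0, 0) → (2, 3)) × (paths (2, 3) → (10, 4)) = C(5, 2) · C(9, 8) = 10 · 9 = 90. Avoidance count = 1001 − 90 = 911.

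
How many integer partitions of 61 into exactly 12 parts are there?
p(61, 12 parts) = 85067

Partitions of n into exactly k parts are in bijection with partitions of n − k into at most k parts (subtract 1 from each part). So p(61, exactly 12) = p(49, parts ≤ 12). Computing via the recurrence p(m, j) = p(m, j−1) + p(m−j, j) gives 85067.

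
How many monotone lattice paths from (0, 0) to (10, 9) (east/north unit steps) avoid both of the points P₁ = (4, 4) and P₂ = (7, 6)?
Number of paths = 39718

Inclusion–exclusion. Total paths: C(19, 10) = 92378. Through P₁: C(8, 4)·C(11, 6) = 32340. Through P₂: C(13, 7)·C(6, 3) = 34320. Since P₁ is strictly southwest of P₂, a monotone path through both must visit P₁ then P₂; paths through both = C(8, 4)·C(5, 3)·C(6, 3) = 14000. Avoid both = 92378 − 32340 − 34320 + 14000 = 39718.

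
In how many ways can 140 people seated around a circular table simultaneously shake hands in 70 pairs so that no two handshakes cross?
C_70 = 1321422108420282270489942177190229544600

These noncrossing handshakes are counted by the Catalan number C_n = (1/(n + 1)) · C(2n, n). For n = 70: C_70 = (1/71) · C(140, 70) = 93820969697840041204785894580506297666600/71 = 1321422108420282270489942177190229544600.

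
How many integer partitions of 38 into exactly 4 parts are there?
p(38, 4 parts) = 411

Partitions of n into exactly k parts are in bijection with partitions of n − k into at most k parts (subtract 1 from each part). So p(38, exactly 4) = p(34, parts ≤ 4). Computing via the recurrence p(m, j) = p(m, j−1) + p(m−j, j) gives 411.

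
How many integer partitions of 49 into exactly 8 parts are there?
p(49, 8 parts) = 11018

Partitions of n into exactly k parts are in bijection with partitions of n − k into at most k parts (subtract 1 from each part). So p(49, exactly 8) = p(41, parts ≤ 8). Computing via the recurrence p(m, j) = p(m, j−1) + p(m−j, j) gives 11018.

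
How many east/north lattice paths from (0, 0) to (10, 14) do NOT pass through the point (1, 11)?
Number of paths = 1958616

Total paths from (0, 0) to (10, 14): C(24, 10) = 1961256. Paths through (1, 11): (paths (0, 0) → (1, 11)) × (paths (1, 11) → (10, 14)) = C(12, 1) · C(12, 9) = 12 · 220 = 2640. Avoidance count = 1961256 − 2640 = 1958616.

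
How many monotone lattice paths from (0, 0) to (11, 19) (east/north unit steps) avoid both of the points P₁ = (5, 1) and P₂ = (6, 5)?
Number of paths = 48796428

Inclusion–exclusion. Total paths: C(30, 11) = 54627300. Through P₁: C(6, 5)·C(24, 6) = 807576. Through P₂: C(11, 6)·C(19, 5) = 5372136. Since P₁ is strictly southwest of P₂, a monotone path through both must visit P₁ then P₂; paths through both = C(6, 5)·C(5, 1)·C(19, 5) = 348840. Avoid both = 54627300 − 807576 − 5372136 + 348840 = 48796428.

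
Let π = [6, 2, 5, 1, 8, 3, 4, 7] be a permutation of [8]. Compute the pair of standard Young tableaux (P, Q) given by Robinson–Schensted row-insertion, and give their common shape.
P = [1, 3, 4, 7] / [2, 5, 8] / [6];  Q = [1, 3, 5, 8] / [2, 6, 7] / [4];  common shape = (4, 3, 1)

Row-insert the values π_1, π_2, … into P one at a time, bumping the leftmost entry strictly greater than the inserted value down to the next row. The recording tableau Q records, in position (i, j), the step at which that cell was added to P.
  Insert 6 (step 1): P = [6];  Q = [1]
  Insert 2 (step 2): P = [2] / [6];  Q = [1] / [2]
  Insert 5 (step 3): P = [2, 5] / [6];  Q = [1, 3] / [2]
  Insert 1 (step 4): P = [1, 5] / [2] / [6];  Q = [1, 3] / [2] / [4]
  Insert 8 (step 5): P = [1, 5, 8] / [2] / [6];  Q = [1, 3, 5] / [2] / [4]
  Insert 3 (step 6): P = [1, 3, 8] / [2, 5] / [6];  Q = [1, 3, 5] / [2, 6] / [4]
  Insert 4 (step 7): P = [1, 3, 4] / [2, 5, 8] / [6];  Q = [1, 3, 5] / [2, 6, 7] / [4]
  Insert 7 (step 8): P = [1, 3, 4, 7] / [2, 5, 8] / [6];  Q = [1, 3, 5, 8] / [2, 6, 7] / [4]
Final shape: (4, 3, 1).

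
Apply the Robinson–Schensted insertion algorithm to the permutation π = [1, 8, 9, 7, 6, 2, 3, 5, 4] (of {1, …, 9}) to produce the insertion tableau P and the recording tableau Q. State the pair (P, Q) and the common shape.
P = [1, 2, 3, 4] / [5, 9] / [6] / [7] / [8];  Q = [1, 2, 3, 8] / [4, 7] / [5] / [6] / [9];  common shape = (4, 2, 1, 1, 1)

Row-insert the values π_1, π_2, … into P one at a time, bumping the leftmost entry strictly greater than the inserted value down to the next row. The recording tableau Q records, in position (i, j), the step at which that cell was added to P.
  Insert 1 (step 1): P = [1];  Q = [1]
  Insert 8 (step 2): P = [1, 8];  Q = [1, 2]
  Insert 9 (step 3): P = [1, 8, 9];  Q = [1, 2, 3]
  Insert 7 (step 4): P = [1, 7, 9] / [8];  Q = [1, 2, 3] / [4]
  Insert 6 (step 5): P = [1, 6, 9] / [7] / [8];  Q = [1, 2, 3] / [4] / [5]
  Insert 2 (step 6): P = [1, 2, 9] / [6] / [7] / [8];  Q = [1, 2, 3] / [4] / [5] / [6]
  Insert 3 (step 7): P = [1, 2, 3] / [6, 9] / [7] / [8];  Q = [1, 2, 3] / [4, 7] / [5] / [6]
  Insert 5 (step 8): P = [1, 2, 3, 5] / [6, 9] / [7] / [8];  Q = [1, 2, 3, 8] / [4, 7] / [5] / [6]
  Insert 4 (step 9): P = [1, 2, 3, 4] / [5, 9] / [6] / [7] / [8];  Q = [1, 2, 3, 8] / [4, 7] / [5] / [6] / [9]
Final shape: (4, 2, 1, 1, 1).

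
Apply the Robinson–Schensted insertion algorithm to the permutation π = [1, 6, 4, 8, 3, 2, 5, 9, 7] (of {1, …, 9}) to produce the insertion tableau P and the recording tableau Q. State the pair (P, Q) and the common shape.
P = [1, 2, 5, 7] / [3, 8, 9] / [4] / [6];  Q = [1, 2, 4, 8] / [3, 7, 9] / [5] / [6];  common shape = (4, 3, 1, 1)

Row-insert the values π_1, π_2, … into P one at a time, bumping the leftmost entry strictly greater than the inserted value down to the next row. The recording tableau Q records, in position (i, j), the step at which that cell was added to P.
  Insert 1 (step 1): P = [1];  Q = [1]
  Insert 6 (step 2): P = [1, 6];  Q = [1, 2]
  Insert 4 (step 3): P = [1, 4] / [6];  Q = [1, 2] / [3]
  Insert 8 (step 4): P = [1, 4, 8] / [6];  Q = [1, 2, 4] / [3]
  Insert 3 (step 5): P = [1, 3, 8] / [4] / [6];  Q = [1, 2, 4] / [3] / [5]
  Insert 2 (step 6): P = [1, 2, 8] / [3] / [4] / [6];  Q = [1, 2, 4] / [3] / [5] / [6]
  Insert 5 (step 7): P = [1, 2, 5] / [3, 8] / [4] / [6];  Q = [1, 2, 4] / [3, 7] / [5] / [6]
  Insert 9 (step 8): P = [1, 2, 5, 9] / [3, 8] / [4] / [6];  Q = [1, 2, 4, 8] / [3, 7] / [5] / [6]
  Insert 7 (step 9): P = [1, 2, 5, 7] / [3, 8, 9] / [4] / [6];  Q = [1, 2, 4, 8] / [3, 7, 9] / [5] / [6]
Final shape: (4, 3, 1, 1).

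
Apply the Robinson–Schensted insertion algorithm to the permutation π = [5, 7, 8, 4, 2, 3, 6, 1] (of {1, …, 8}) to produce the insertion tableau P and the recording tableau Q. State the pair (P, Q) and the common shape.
P = [1, 3, 6] / [2, 7, 8] / [4] / [5];  Q = [1, 2, 3] / [4, 6, 7] / [5] / [8];  common shape = (3, 3, 1, 1)

Row-insert the values π_1, π_2, … into P one at a time, bumping the leftmost entry strictly greater than the inserted value down to the next row. The recording tableau Q records, in position (i, j), the step at which that cell was added to P.
  Insert 5 (step 1): P = [5];  Q = [1]
  Insert 7 (step 2): P = [5, 7];  Q = [1, 2]
  Insert 8 (step 3): P = [5, 7, 8];  Q = [1, 2, 3]
  Insert 4 (step 4): P = [4, 7, 8] / [5];  Q = [1, 2, 3] / [4]
  Insert 2 (step 5): P = [2, 7, 8] / [4] / [5];  Q = [1, 2, 3] / [4] / [5]
  Insert 3 (step 6): P = [2, 3, 8] / [4, 7] / [5];  Q = [1, 2, 3] / [4, 6] / [5]
  Insert 6 (step 7): P = [2, 3, 6] / [4, 7, 8] / [5];  Q = [1, 2, 3] / [4, 6, 7] / [5]
  Insert 1 (step 8): P = [1, 3, 6] / [2, 7, 8] / [4] / [5];  Q = [1, 2, 3] / [4, 6, 7] / [5] / [8]
Final shape: (3, 3, 1, 1).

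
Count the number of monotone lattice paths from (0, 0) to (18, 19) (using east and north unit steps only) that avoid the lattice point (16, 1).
Number of paths = 17672628670

Total paths from (0, 0) to (18, 19): C(37, 18) = 17672631900. Paths through (16, 1): (paths (0, 0) → (16, 1)) × (paths (16, 1) → (18, 19)) = C(17, 16) · C(20, 2) = 17 · 190 = 3230. Avoidance count = 17672631900 − 3230 = 17672628670.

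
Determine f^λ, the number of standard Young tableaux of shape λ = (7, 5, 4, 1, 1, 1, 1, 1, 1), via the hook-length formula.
# SYT of shape (7, 5, 4, 1, 1, 1, 1, 1, 1) = 896251356

Hook-length formula: f^λ = n! / Π hook(c), product over all cells c of the Young diagram. For λ = (7, 5, 4, 1, 1, 1, 1, 1, 1), n = 22 boxes. Hook lengths by row (left-to-right, top-to-bottom): [15, 8, 7, 6, 4, 2, 1]; [12, 5, 4, 3, 1]; [10, 3, 2, 1]; [6]; [5]; [4]; [3]; [2]; [1]. Product of hooks = 1254113280000. So f^λ = 22! / 1254113280000 = 1124000727777607680000 / 1254113280000 = 896251356.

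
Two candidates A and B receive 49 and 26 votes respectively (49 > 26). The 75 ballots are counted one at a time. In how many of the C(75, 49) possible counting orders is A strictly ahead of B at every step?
Strict-lead orderings = 31013758570421142396

Total orderings of the 75 votes with 49 for A: C(75, 49) = 101131821425286333900. By the Bertrand ballot formula (Cycle Lemma / reflection principle), the number of orderings in which A is strictly ahead of B throughout is (p − q)/(p + q) · C(p + q, p) = (49 − 26)/(49 + 26) · 101131821425286333900 = 31013758570421142396.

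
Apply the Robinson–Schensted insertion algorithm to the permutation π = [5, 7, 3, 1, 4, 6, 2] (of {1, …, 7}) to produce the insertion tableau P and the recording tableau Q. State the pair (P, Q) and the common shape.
P = [1, 2, 6] / [3, 4] / [5, 7];  Q = [1, 2, 6] / [3, 5] / [4, 7];  common shape = (3, 2, 2)

Row-insert the values π_1, π_2, … into P one at a time, bumping the leftmost entry strictly greater than the inserted value down to the next row. The recording tableau Q records, in position (i, j), the step at which that cell was added to P.
  Insert 5 (step 1): P = [5];  Q = [1]
  Insert 7 (step 2): P = [5, 7];  Q = [1, 2]
  Insert 3 (step 3): P = [3, 7] / [5];  Q = [1, 2] / [3]
  Insert 1 (step 4): P = [1, 7] / [3] / [5];  Q = [1, 2] / [3] / [4]
  Insert 4 (step 5): P = [1, 4] / [3, 7] / [5];  Q = [1, 2] / [3, 5] / [4]
  Insert 6 (step 6): P = [1, 4, 6] / [3, 7] / [5];  Q = [1, 2, 6] / [3, 5] / [4]
  Insert 2 (step 7): P = [1, 2, 6] / [3, 4] / [5, 7];  Q = [1, 2, 6] / [3, 5] / [4, 7]
Final shape: (3, 2, 2).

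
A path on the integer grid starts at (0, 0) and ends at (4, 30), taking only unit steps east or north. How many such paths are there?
Number of paths = 46376

A monotone lattice path from (0, 0) to (4, 30) consists of 4 east steps and 30 north steps in some order, so it is determined by which 4 of the 34 steps are east. The count is C(34, 4) = 46376.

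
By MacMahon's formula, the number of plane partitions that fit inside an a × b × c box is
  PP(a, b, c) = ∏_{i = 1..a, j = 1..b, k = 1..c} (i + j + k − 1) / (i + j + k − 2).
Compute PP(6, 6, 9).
PP(6, 6, 9) = 6062460972064640

Evaluate the triple product over i = 1..6, j = 1..6, k = 1..9. The factors are (2/1) · (3/2) · (4/3) · (5/4) · (6/5) · (7/6) · (8/7) · (9/8) · … (324 factors total). The numerators and denominators telescope so the product is an integer; carrying out the multiplication exactly gives PP(6, 6, 9) = 6062460972064640.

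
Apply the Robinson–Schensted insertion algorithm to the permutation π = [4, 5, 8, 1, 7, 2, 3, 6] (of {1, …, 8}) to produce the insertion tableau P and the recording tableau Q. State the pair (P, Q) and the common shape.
P = [1, 2, 3, 6] / [4, 5, 7] / [8];  Q = [1, 2, 3, 8] / [4, 5, 7] / [6];  common shape = (4, 3, 1)

Row-insert the values π_1, π_2, … into P one at a time, bumping the leftmost entry strictly greater than the inserted value down to the next row. The recording tableau Q records, in position (i, j), the step at which that cell was added to P.
  Insert 4 (step 1): P = [4];  Q = [1]
  Insert 5 (step 2): P = [4, 5];  Q = [1, 2]
  Insert 8 (step 3): P = [4, 5, 8];  Q = [1, 2, 3]
  Insert 1 (step 4): P = [1, 5, 8] / [4];  Q = [1, 2, 3] / [4]
  Insert 7 (step 5): P = [1, 5, 7] / [4, 8];  Q = [1, 2, 3] / [4, 5]
  Insert 2 (step 6): P = [1, 2, 7] / [4, 5] / [8];  Q = [1, 2, 3] / [4, 5] / [6]
  Insert 3 (step 7): P = [1, 2, 3] / [4, 5, 7] / [8];  Q = [1, 2, 3] / [4, 5, 7] / [6]
  Insert 6 (step 8): P = [1, 2, 3, 6] / [4, 5, 7] / [8];  Q = [1, 2, 3, 8] / [4, 5, 7] / [6]
Final shape: (4, 3, 1).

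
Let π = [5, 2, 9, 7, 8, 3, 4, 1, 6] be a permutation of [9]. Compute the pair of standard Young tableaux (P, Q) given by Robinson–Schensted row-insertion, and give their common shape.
P = [1, 3, 4, 6] / [2, 7, 8] / [5] / [9];  Q = [1, 3, 5, 9] / [2, 4, 7] / [6] / [8];  common shape = (4, 3, 1, 1)

Row-insert the values π_1, π_2, … into P one at a time, bumping the leftmost entry strictly greater than the inserted value down to the next row. The recording tableau Q records, in position (i, j), the step at which that cell was added to P.
  Insert 5 (step 1): P = [5];  Q = [1]
  Insert 2 (step 2): P = [2] / [5];  Q = [1] / [2]
  Insert 9 (step 3): P = [2, 9] / [5];  Q = [1, 3] / [2]
  Insert 7 (step 4): P = [2, 7] / [5, 9];  Q = [1, 3] / [2, 4]
  Insert 8 (step 5): P = [2, 7, 8] / [5, 9];  Q = [1, 3, 5] / [2, 4]
  Insert 3 (step 6): P = [2, 3, 8] / [5, 7] / [9];  Q = [1, 3, 5] / [2, 4] / [6]
  Insert 4 (step 7): P = [2, 3, 4] / [5, 7, 8] / [9];  Q = [1, 3, 5] / [2, 4, 7] / [6]
  Insert 1 (step 8): P = [1, 3, 4] / [2, 7, 8] / [5] / [9];  Q = [1, 3, 5] / [2, 4, 7] / [6] / [8]
  Insert 6 (step 9): P = [1, 3, 4, 6] / [2, 7, 8] / [5] / [9];  Q = [1, 3, 5, 9] / [2, 4, 7] / [6] / [8]
Final shape: (4, 3, 1, 1).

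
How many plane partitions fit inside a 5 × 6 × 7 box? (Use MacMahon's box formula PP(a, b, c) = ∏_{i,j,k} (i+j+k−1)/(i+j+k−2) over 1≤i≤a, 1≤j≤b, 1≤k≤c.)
PP(5, 6, 7) = 739309710568

Evaluate the triple product over i = 1..5, j = 1..6, k = 1..7. The factors are (2/1) · (3/2) · (4/3) · (5/4) · (6/5) · (7/6) · (8/7) · (3/2) · … (210 factors total). The numerators and denominators telescope so the product is an integer; carrying out the multiplication exactly gives PP(5, 6, 7) = 739309710568.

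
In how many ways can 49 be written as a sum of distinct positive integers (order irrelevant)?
q(49) = 3264

A partition into distinct parts is a strictly decreasing sequence summing to n. The recurrence d(n, m) = d(n, m−1) + d(n−m, m−1) (use part m at most once) with q(n) = d(n, n) gives q(49) = 3264. (Euler's theorem: # distinct-part partitions = # odd-part partitions.)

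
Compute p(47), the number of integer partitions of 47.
p(47) = 124754

Compute p(n) via the recurrence p(n, m) = p(n, m−1) + p(n−m, m), where p(n, m) counts partitions of n with all parts ≤ m and p(n) = p(n, n). The base cases are p(0, m) = 1 and p(n, 0) = 0 for n > 0. Filling the table yields p(47) = 124754. (Euler's pentagonal recurrence is an alternative.)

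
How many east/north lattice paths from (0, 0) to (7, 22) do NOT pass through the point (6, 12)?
Number of paths = 1356576

Total paths from (0, 0) to (7, 22): C(29, 7) = 1560780. Paths through (6, 12): (paths (0, 0) → (6, 12)) × (paths (6, 12) → (7, 22)) = C(18, 6) · C(11, 1) = 18564 · 11 = 204204. Avoidance count = 1560780 − 204204 = 1356576.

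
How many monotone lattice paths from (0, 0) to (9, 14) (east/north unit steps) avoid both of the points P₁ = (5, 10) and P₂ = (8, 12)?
Number of paths = 319160

Inclusion–exclusion. Total paths: C(23, 9) = 817190. Through P₁: C(15, 5)·C(8, 4) = 210210. Through P₂: C(20, 8)·C(3, 1) = 377910. Since P₁ is strictly southwest of P₂, a monotone path through both must visit P₁ then P₂; paths through both = C(15, 5)·C(5, 3)·C(3, 1) = 90090. Avoid both = 817190 − 210210 − 377910 + 90090 = 319160.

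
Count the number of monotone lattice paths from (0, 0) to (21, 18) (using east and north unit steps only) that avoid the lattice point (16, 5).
Number of paths = 62184793758

Total paths from (0, 0) to (21, 18): C(39, 21) = 62359143990. Paths through (16, 5): (paths (0, 0) → (16, 5)) × (paths (16, 5) → (21, 18)) = C(21, 16) · C(18, 5) = 20349 · 8568 = 174350232. Avoidance count = 62359143990 − 174350232 = 62184793758.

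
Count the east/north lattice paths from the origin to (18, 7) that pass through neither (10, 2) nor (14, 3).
Number of paths = 371258

Inclusion–exclusion. Total paths: C(25, 18) = 480700. Through P₁: C(12, 10)·C(13, 8) = 84942. Through P₂: C(17, 14)·C(8, 4) = 47600. Since P₁ is strictly southwest of P₂, a monotone path through both must visit P₁ then P₂; paths through both = C(12, 10)·C(5, 4)·C(8, 4) = 23100. Avoid both = 480700 − 84942 − 47600 + 23100 = 371258.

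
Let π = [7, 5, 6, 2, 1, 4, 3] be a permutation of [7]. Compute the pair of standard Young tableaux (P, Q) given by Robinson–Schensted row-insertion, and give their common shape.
P = [1, 3] / [2, 4] / [5, 6] / [7];  Q = [1, 3] / [2, 6] / [4, 7] / [5];  common shape = (2, 2, 2, 1)

Row-insert the values π_1, π_2, … into P one at a time, bumping the leftmost entry strictly greater than the inserted value down to the next row. The recording tableau Q records, in position (i, j), the step at which that cell was added to P.
  Insert 7 (step 1): P = [7];  Q = [1]
  Insert 5 (step 2): P = [5] / [7];  Q = [1] / [2]
  Insert 6 (step 3): P = [5, 6] / [7];  Q = [1, 3] / [2]
  Insert 2 (step 4): P = [2, 6] / [5] / [7];  Q = [1, 3] / [2] / [4]
  Insert 1 (step 5): P = [1, 6] / [2] / [5] / [7];  Q = [1, 3] / [2] / [4] / [5]
  Insert 4 (step 6): P = [1, 4] / [2, 6] / [5] / [7];  Q = [1, 3] / [2, 6] / [4] / [5]
  Insert 3 (step 7): P = [1, 3] / [2, 4] / [5, 6] / [7];  Q = [1, 3] / [2, 6] / [4, 7] / [5]
Final shape: (2, 2, 2, 1).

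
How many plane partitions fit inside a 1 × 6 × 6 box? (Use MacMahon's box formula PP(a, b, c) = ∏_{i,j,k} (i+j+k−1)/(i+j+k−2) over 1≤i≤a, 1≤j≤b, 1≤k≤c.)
PP(1, 6, 6) = 924

Evaluate the triple product over i = 1..1, j = 1..6, k = 1..6. The factors are (2/1) · (3/2) · (4/3) · (5/4) · (6/5) · (7/6) · (3/2) · (4/3) · … (36 factors total). The numerators and denominators telescope so the product is an integer; carrying out the multiplication exactly gives PP(1, 6, 6) = 924.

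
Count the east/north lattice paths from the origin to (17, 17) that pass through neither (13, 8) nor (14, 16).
Number of paths = 1613745810

Inclusion–exclusion. Total paths: C(34, 17) = 2333606220. Through P₁: C(21, 13)·C(13, 4) = 145495350. Through P₂: C(30, 14)·C(4, 3) = 581690700. Since P₁ is strictly southwest of P₂, a monotone path through both must visit P₁ then P₂; paths through both = C(21, 13)·C(9, 1)·C(4, 3) = 7325640. Avoid both = 2333606220 − 145495350 − 581690700 + 7325640 = 1613745810.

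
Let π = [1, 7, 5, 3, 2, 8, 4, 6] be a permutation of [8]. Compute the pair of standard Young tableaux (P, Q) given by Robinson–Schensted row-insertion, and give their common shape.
P = [1, 2, 4, 6] / [3, 8] / [5] / [7];  Q = [1, 2, 6, 8] / [3, 7] / [4] / [5];  common shape = (4, 2, 1, 1)

Row-insert the values π_1, π_2, … into P one at a time, bumping the leftmost entry strictly greater than the inserted value down to the next row. The recording tableau Q records, in position (i, j), the step at which that cell was added to P.
  Insert 1 (step 1): P = [1];  Q = [1]
  Insert 7 (step 2): P = [1, 7];  Q = [1, 2]
  Insert 5 (step 3): P = [1, 5] / [7];  Q = [1, 2] / [3]
  Insert 3 (step 4): P = [1, 3] / [5] / [7];  Q = [1, 2] / [3] / [4]
  Insert 2 (step 5): P = [1, 2] / [3] / [5] / [7];  Q = [1, 2] / [3] / [4] / [5]
  Insert 8 (step 6): P = [1, 2, 8] / [3] / [5] / [7];  Q = [1, 2, 6] / [3] / [4] / [5]
  Insert 4 (step 7): P = [1, 2, 4] / [3, 8] / [5] / [7];  Q = [1, 2, 6] / [3, 7] / [4] / [5]
  Insert 6 (step 8): P = [1, 2, 4, 6] / [3, 8] / [5] / [7];  Q = [1, 2, 6, 8] / [3, 7] / [4] / [5]
Final shape: (4, 2, 1, 1).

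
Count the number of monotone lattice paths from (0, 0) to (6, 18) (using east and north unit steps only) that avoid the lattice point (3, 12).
Number of paths = 96376

Total paths from (0, 0) to (6, 18): C(24, 6) = 134596. Paths through (3, 12): (paths (0, 0) → (3, 12)) × (paths (3, 12) → (6, 18)) = C(15, 3) · C(9, 3) = 455 · 84 = 38220. Avoidance count = 134596 − 38220 = 96376.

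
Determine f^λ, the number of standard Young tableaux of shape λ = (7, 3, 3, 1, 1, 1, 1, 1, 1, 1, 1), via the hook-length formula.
# SYT of shape (7, 3, 3, 1, 1, 1, 1, 1, 1, 1, 1) = 35012250

Hook-length formula: f^λ = n! / Π hook(c), product over all cells c of the Young diagram. For λ = (7, 3, 3, 1, 1, 1, 1, 1, 1, 1, 1), n = 21 boxes. Hook lengths by row (left-to-right, top-to-bottom): [17, 8, 7, 4, 3, 2, 1]; [12, 3, 2]; [11, 2, 1]; [8]; [7]; [6]; [5]; [4]; [3]; [2]; [1]. Product of hooks = 1459230474240. So f^λ = 21! / 1459230474240 = 51090942171709440000 / 1459230474240 = 35012250.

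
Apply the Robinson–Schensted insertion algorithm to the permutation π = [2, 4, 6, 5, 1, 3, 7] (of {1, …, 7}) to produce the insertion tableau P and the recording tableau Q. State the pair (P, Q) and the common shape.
P = [1, 3, 5, 7] / [2, 4] / [6];  Q = [1, 2, 3, 7] / [4, 6] / [5];  common shape = (4, 2, 1)

Row-insert the values π_1, π_2, … into P one at a time, bumping the leftmost entry strictly greater than the inserted value down to the next row. The recording tableau Q records, in position (i, j), the step at which that cell was added to P.
  Insert 2 (step 1): P = [2];  Q = [1]
  Insert 4 (step 2): P = [2, 4];  Q = [1, 2]
  Insert 6 (step 3): P = [2, 4, 6];  Q = [1, 2, 3]
  Insert 5 (step 4): P = [2, 4, 5] / [6];  Q = [1, 2, 3] / [4]
  Insert 1 (step 5): P = [1, 4, 5] / [2] / [6];  Q = [1, 2, 3] / [4] / [5]
  Insert 3 (step 6): P = [1, 3, 5] / [2, 4] / [6];  Q = [1, 2, 3] / [4, 6] / [5]
  Insert 7 (step 7): P = [1, 3, 5, 7] / [2, 4] / [6];  Q = [1, 2, 3, 7] / [4, 6] / [5]
Final shape: (4, 2, 1).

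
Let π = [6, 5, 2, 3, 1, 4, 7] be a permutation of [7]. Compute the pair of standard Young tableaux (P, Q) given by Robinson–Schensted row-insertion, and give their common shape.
P = [1, 3, 4, 7] / [2] / [5] / [6];  Q = [1, 4, 6, 7] / [2] / [3] / [5];  common shape = (4, 1, 1, 1)

Row-insert the values π_1, π_2, … into P one at a time, bumping the leftmost entry strictly greater than the inserted value down to the next row. The recording tableau Q records, in position (i, j), the step at which that cell was added to P.
  Insert 6 (step 1): P = [6];  Q = [1]
  Insert 5 (step 2): P = [5] / [6];  Q = [1] / [2]
  Insert 2 (step 3): P = [2] / [5] / [6];  Q = [1] / [2] / [3]
  Insert 3 (step 4): P = [2, 3] / [5] / [6];  Q = [1, 4] / [2] / [3]
  Insert 1 (step 5): P = [1, 3] / [2] / [5] / [6];  Q = [1, 4] / [2] / [3] / [5]
  Insert 4 (step 6): P = [1, 3, 4] / [2] / [5] / [6];  Q = [1, 4, 6] / [2] / [3] / [5]
  Insert 7 (step 7): P = [1, 3, 4, 7] / [2] / [5] / [6];  Q = [1, 4, 6, 7] / [2] / [3] / [5]
Final shape: (4, 1, 1, 1).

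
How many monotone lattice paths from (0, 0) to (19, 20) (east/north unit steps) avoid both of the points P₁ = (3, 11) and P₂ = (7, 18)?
Number of paths = 68146808730

Inclusion–exclusion. Total paths: C(39, 19) = 68923264410. Through P₁: C(14, 3)·C(25, 16) = 743642900. Through P₂: C(25, 7)·C(14, 12) = 43743700. Since P₁ is strictly southwest of P₂, a monotone path through both must visit P₁ then P₂; paths through both = C(14, 3)·C(11, 4)·C(14, 12) = 10930920. Avoid both = 68923264410 − 743642900 − 43743700 + 10930920 = 68146808730.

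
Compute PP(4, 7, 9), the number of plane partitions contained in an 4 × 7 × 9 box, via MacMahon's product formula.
PP(4, 7, 9) = 10323075958624

Evaluate the triple product over i = 1..4, j = 1..7, k = 1..9. The factors are (2/1) · (3/2) · (4/3) · (5/4) · (6/5) · (7/6) · (8/7) · (9/8) · … (252 factors total). The numerators and denominators telescope so the product is an integer; carrying out the multiplication exactly gives PP(4, 7, 9) = 10323075958624.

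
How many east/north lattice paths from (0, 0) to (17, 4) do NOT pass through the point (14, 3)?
Number of paths = 3265

Total paths from (0, 0) to (17, 4): C(21, 17) = 5985. Paths through (14, 3): (paths (0, 0) → (14, 3)) × (paths (14, 3) → (17, 4)) = C(17, 14) · C(4, 3) = 680 · 4 = 2720. Avoidance count = 5985 − 2720 = 3265.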